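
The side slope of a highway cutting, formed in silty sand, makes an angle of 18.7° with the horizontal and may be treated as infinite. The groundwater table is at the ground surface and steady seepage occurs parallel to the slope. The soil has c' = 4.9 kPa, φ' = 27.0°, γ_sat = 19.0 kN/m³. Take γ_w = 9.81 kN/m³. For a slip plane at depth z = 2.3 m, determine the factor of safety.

With seepage parallel to the slope and the water table at the surface, the effective normal stress on the slip plane uses the buoyant unit weight γ' = γ_sat − γ_w while the driving shear stress uses γ_sat:
FS = [c' + γ' z cos²β tanφ'] / [γ_sat z sinβ cosβ]
γ' = 19.0 − 9.81 = 9.19 kN/m³
Numerator = 4.9 + 9.19·2.3·cos²18.7°·tan27.0° = 4.9 + 9.19·2.3·0.8972·0.5095 = 14.563 kPa
Denominator = 19.0·2.3·sin18.7°·cos18.7° = 19.0·2.3·0.3206·0.9472 = 13.271 kPa
FS = 14.563 / 13.271 = 1.097

FS = 1.10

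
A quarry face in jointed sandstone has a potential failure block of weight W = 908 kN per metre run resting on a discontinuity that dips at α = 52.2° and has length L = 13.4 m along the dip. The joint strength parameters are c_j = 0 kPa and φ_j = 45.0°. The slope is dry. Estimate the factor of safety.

Resolving the block weight along and normal to the plane and applying the Mohr–Coulomb strength on the joint:
N' = W cosα = 908·cos52.2° = 556.5 kN/m
Driving force T = W sinα = 908·sin52.2° = 717.5 kN/m
Resisting force R = c_j·L + N'·tanφ_j = 0·13.4 + 556.5·tan45.0° = 0.0 + 556.5 = 556.5 kN/m
FS = R / T = 556.5 / 717.5 = 0.776

FS = 0.78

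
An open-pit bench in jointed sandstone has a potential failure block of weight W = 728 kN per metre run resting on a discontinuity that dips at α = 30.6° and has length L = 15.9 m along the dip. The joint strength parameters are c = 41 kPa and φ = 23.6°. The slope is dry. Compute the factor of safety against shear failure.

FS = 2.50

Resolving the block weight along and normal to the plane and applying the Mohr–Coulomb strength on the joint:
N' = W cosα = 728·cos30.6° = 626.6 kN/m
Driving force T = W sinα = 728·sin30.6° = 370.6 kN/m
Resisting force R = c·L + N'·tanφ = 41·15.9 + 626.6·tan23.6° = 651.9 + 273.8 = 925.7 kN/m
FS = R / T = 925.7 / 370.6 = 2.498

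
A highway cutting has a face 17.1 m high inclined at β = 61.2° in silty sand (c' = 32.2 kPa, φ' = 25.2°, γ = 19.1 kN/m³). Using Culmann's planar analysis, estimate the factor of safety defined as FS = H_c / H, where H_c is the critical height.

H_c = (4c'/γ) · sinβ cosφ' / [1 − cos(β − φ')]
    = (4·32.2/19.1) · sin61.2°·cos25.2° / [1 − cos36.0°]
    = 6.743 · 0.7929 / 0.1910 = 28.00 m
FS = H_c / H = 28.00 / 17.1 = 1.637

FS = 1.64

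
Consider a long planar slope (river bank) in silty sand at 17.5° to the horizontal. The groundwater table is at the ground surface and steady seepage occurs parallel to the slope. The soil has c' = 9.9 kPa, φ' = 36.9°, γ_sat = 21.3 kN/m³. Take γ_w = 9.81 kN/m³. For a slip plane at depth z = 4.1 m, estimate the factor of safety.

FS = 1.68

With seepage parallel to the slope and the water table at the surface, the effective normal stress on the slip plane uses the buoyant unit weight γ' = γ_sat − γ_w while the driving shear stress uses γ_sat:
FS = [c' + γ' z cos²β tanφ'] / [γ_sat z sinβ cosβ]
γ' = 21.3 − 9.81 = 11.49 kN/m³
Numerator = 9.9 + 11.49·4.1·cos²17.5°·tan36.9° = 9.9 + 11.49·4.1·0.9096·0.7508 = 42.072 kPa
Denominator = 21.3·4.1·sin17.5°·cos17.5° = 21.3·4.1·0.3007·0.9537 = 25.045 kPa
FS = 42.072 / 25.045 = 1.680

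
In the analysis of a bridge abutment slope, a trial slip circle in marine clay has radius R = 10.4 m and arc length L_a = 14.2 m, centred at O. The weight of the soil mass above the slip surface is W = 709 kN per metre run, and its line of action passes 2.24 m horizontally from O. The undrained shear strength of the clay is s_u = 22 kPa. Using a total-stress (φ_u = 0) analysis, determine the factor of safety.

FS = 2.05

Taking moments about the centre O, the resisting moment is provided by the undrained shear strength acting along the arc:
M_R = s_u·L_a·R = 22·14.20·10.4 = 3249.0 kN·m/m
M_D = W·d = 709·2.24 = 1588.2 kN·m/m
FS = M_R / M_D = 3249.0 / 1588.2 = 2.046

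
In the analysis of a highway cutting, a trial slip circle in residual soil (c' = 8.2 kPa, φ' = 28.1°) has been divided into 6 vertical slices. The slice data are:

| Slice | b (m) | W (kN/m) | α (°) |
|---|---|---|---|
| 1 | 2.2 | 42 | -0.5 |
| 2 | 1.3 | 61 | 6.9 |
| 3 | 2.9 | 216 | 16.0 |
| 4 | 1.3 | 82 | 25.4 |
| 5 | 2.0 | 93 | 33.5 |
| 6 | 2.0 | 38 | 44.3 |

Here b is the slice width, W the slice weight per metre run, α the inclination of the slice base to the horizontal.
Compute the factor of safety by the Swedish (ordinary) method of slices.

Ordinary method of slices: FS = Σ[c'·Δl_i + (W_i cosα_i)·tanφ'] / Σ W_i sinα_i, with Δl_i = b_i / cosα_i.
Slice 1: Δl = 2.2/cos(-0.5°) = 2.200 m; N'_1 = 42·cos(-0.5°) = 42.0; c'Δl = 18.04; W sinα = -0.4
Slice 2: Δl = 1.3/cos6.9° = 1.309 m; N'_2 = 61·cos6.9° = 60.6; c'Δl = 10.74; W sinα = 7.3
Slice 3: Δl = 2.9/cos16.0° = 3.017 m; N'_3 = 216·cos16.0° = 207.6; c'Δl = 24.74; W sinα = 59.5
Slice 4: Δl = 1.3/cos25.4° = 1.439 m; N'_4 = 82·cos25.4° = 74.1; c'Δl = 11.80; W sinα = 35.2
Slice 5: Δl = 2.0/cos33.5° = 2.398 m; N'_5 = 93·cos33.5° = 77.6; c'Δl = 19.67; W sinα = 51.3
Slice 6: Δl = 2.0/cos44.3° = 2.794 m; N'_6 = 38·cos44.3° = 27.2; c'Δl = 22.91; W sinα = 26.5
Σc'Δl = 107.9 kN/m; ΣN' = 489.0 kN/m; ΣW sinα = 179.5 kN/m
Resisting = 107.9 + 489.0·tan28.1° = 107.9 + 261.1 = 369.0 kN/m
FS = 369.0 / 179.5 = 2.055

FS = 2.06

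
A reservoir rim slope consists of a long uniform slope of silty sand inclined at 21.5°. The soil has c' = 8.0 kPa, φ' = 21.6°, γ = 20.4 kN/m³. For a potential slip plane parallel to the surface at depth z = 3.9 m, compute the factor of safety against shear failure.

For an infinite slope with a slip plane parallel to the surface (no pore pressure): FS = [c' + γz cos²β tanφ'] / [γz sinβ cosβ].
γz = 20.4·3.9 = 79.56 kN/m²
Numerator = 8.0 + 79.56·cos²21.5°·tan21.6° = 8.0 + 79.56·0.8657·0.3959 = 35.269 kPa
Denominator = 79.56·sin21.5°·cos21.5° = 79.56·0.3665·0.9304 = 27.130 kPa
FS = 35.269 / 27.130 = 1.300

FS = 1.30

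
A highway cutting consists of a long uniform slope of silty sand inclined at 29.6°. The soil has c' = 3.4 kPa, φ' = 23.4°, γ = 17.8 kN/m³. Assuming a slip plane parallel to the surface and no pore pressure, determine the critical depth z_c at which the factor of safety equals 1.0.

z_c = 1.87 m

Setting FS = 1.00 in FS = [c' + γz cos²β tanφ'] / [γz sinβ cosβ] and solving for z:
z = c' / [γ cosβ (FS·sinβ − cosβ·tanφ')]
  = 3.4 / [17.8·cos29.6°·(1.00·sin29.6° − cos29.6°·tan23.4°)]
  = 3.4 / [17.8·0.8695·(1.00·0.4939 − 0.8695·0.4327)]
  = 3.4 / 1.8213 = 1.867 m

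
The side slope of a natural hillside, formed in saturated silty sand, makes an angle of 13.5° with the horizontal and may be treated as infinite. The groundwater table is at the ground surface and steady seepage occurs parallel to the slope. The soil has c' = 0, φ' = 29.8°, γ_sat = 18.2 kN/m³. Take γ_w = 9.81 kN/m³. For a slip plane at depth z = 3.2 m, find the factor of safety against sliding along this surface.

FS = 1.10

With seepage parallel to the slope and the water table at the surface, the effective normal stress on the slip plane uses the buoyant unit weight γ' = γ_sat − γ_w while the driving shear stress uses γ_sat:
FS = [c' + γ' z cos²β tanφ'] / [γ_sat z sinβ cosβ]
(For c' = 0 this reduces to FS = (γ'/γ_sat)·tanφ'/tanβ.)
γ' = 18.2 − 9.81 = 8.39 kN/m³
Numerator = 0.0 + 8.39·3.2·cos²13.5°·tan29.8° = 0.0 + 8.39·3.2·0.9455·0.5727 = 14.538 kPa
Denominator = 18.2·3.2·sin13.5°·cos13.5° = 18.2·3.2·0.2334·0.9724 = 13.220 kPa
FS = 14.538 / 13.220 = 1.100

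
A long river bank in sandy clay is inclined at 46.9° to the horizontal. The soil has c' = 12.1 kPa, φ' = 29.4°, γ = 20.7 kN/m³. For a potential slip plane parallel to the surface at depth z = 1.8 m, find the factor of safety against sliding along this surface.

For an infinite slope with a slip plane parallel to the surface (no pore pressure): FS = [c' + γz cos²β tanφ'] / [γz sinβ cosβ].
γz = 20.7·1.8 = 37.26 kN/m²
Numerator = 12.1 + 37.26·cos²46.9°·tan29.4° = 12.1 + 37.26·0.4669·0.5635 = 21.902 kPa
Denominator = 37.26·sin46.9°·cos46.9° = 37.26·0.7302·0.6833 = 18.589 kPa
FS = 21.902 / 18.589 = 1.178

FS = 1.18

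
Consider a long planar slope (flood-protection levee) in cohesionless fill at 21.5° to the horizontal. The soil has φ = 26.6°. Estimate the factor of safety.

For a dry cohesionless infinite slope the factor of safety is FS = tanφ / tanβ.
FS = tan26.6° / tan21.5° = 0.5008 / 0.3939 = 1.271

FS = 1.27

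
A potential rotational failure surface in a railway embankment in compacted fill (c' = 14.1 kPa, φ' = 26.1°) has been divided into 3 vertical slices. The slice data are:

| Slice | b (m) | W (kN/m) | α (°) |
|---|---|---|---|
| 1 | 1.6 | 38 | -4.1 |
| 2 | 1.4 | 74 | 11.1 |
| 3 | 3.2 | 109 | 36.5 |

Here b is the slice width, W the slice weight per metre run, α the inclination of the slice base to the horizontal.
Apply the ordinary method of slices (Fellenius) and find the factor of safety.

FS = 2.57

Ordinary method of slices: FS = Σ[c'·Δl_i + (W_i cosα_i)·tanφ'] / Σ W_i sinα_i, with Δl_i = b_i / cosα_i.
Slice 1: Δl = 1.6/cos(-4.1°) = 1.604 m; N'_1 = 38·cos(-4.1°) = 37.9; c'Δl = 22.62; W sinα = -2.7
Slice 2: Δl = 1.4/cos11.1° = 1.427 m; N'_2 = 74·cos11.1° = 72.6; c'Δl = 20.12; W sinα = 14.2
Slice 3: Δl = 3.2/cos36.5° = 3.981 m; N'_3 = 109·cos36.5° = 87.6; c'Δl = 56.13; W sinα = 64.8
Σc'Δl = 98.9 kN/m; ΣN' = 198.1 kN/m; ΣW sinα = 76.4 kN/m
Resisting = 98.9 + 198.1·tan26.1° = 98.9 + 97.1 = 195.9 kN/m
FS = 195.9 / 76.4 = 2.566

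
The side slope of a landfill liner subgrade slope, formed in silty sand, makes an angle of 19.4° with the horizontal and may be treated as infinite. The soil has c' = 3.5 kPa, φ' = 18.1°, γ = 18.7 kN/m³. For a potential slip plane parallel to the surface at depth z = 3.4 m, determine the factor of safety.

FS = 1.10

For an infinite slope with a slip plane parallel to the surface (no pore pressure): FS = [c' + γz cos²β tanφ'] / [γz sinβ cosβ].
γz = 18.7·3.4 = 63.58 kN/m²
Numerator = 3.5 + 63.58·cos²19.4°·tan18.1° = 3.5 + 63.58·0.8897·0.3269 = 21.988 kPa
Denominator = 63.58·sin19.4°·cos19.4° = 63.58·0.3322·0.9432 = 19.920 kPa
FS = 21.988 / 19.920 = 1.104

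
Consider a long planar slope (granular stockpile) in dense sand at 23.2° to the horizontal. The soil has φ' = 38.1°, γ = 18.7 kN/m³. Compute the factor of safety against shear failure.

For a dry cohesionless infinite slope the factor of safety is FS = tanφ' / tanβ.
FS = tan38.1° / tan23.2° = 0.7841 / 0.4286 = 1.829

FS = 1.83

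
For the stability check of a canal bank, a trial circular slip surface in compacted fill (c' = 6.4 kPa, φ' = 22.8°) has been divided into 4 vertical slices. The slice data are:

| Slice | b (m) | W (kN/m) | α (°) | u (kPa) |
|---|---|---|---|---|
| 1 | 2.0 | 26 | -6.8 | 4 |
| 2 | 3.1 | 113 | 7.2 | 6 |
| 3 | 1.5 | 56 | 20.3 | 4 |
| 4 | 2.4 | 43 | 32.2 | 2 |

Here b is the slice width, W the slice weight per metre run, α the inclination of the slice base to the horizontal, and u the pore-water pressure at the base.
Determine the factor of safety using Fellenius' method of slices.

FS = 2.63

Ordinary method of slices: FS = Σ[c'·Δl_i + (W_i cosα_i − u_i·Δl_i)·tanφ'] / Σ W_i sinα_i, with Δl_i = b_i / cosα_i.
Slice 1: Δl = 2.0/cos(-6.8°) = 2.014 m; N'_1 = 26·cos(-6.8°) − 4·2.014 = 17.8; c'Δl = 12.89; W sinα = -3.1
Slice 2: Δl = 3.1/cos7.2° = 3.125 m; N'_2 = 113·cos7.2° − 6·3.125 = 93.4; c'Δl = 20.00; W sinα = 14.2
Slice 3: Δl = 1.5/cos20.3° = 1.599 m; N'_3 = 56·cos20.3° − 4·1.599 = 46.1; c'Δl = 10.24; W sinα = 19.4
Slice 4: Δl = 2.4/cos32.2° = 2.836 m; N'_4 = 43·cos32.2° − 2·2.836 = 30.7; c'Δl = 18.15; W sinα = 22.9
Σc'Δl = 61.3 kN/m; ΣN' = 188.0 kN/m; ΣW sinα = 53.4 kN/m
Resisting = 61.3 + 188.0·tan22.8° = 61.3 + 79.0 = 140.3 kN/m
FS = 140.3 / 53.4 = 2.626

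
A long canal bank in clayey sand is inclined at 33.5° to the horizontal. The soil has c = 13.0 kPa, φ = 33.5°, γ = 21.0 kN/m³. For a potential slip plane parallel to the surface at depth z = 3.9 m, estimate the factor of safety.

For an infinite slope with a slip plane parallel to the surface (no pore pressure): FS = [c + γz cos²β tanφ] / [γz sinβ cosβ].
γz = 21.0·3.9 = 81.90 kN/m²
Numerator = 13.0 + 81.90·cos²33.5°·tan33.5° = 13.0 + 81.90·0.6954·0.6619 = 50.695 kPa
Denominator = 81.90·sin33.5°·cos33.5° = 81.90·0.5519·0.8339 = 37.695 kPa
FS = 50.695 / 37.695 = 1.345

FS = 1.34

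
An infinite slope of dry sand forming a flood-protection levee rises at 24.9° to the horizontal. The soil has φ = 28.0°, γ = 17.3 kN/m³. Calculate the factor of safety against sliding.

For a dry cohesionless infinite slope the factor of safety is FS = tanφ / tanβ.
FS = tan28.0° / tan24.9° = 0.5317 / 0.4642 = 1.145

FS = 1.15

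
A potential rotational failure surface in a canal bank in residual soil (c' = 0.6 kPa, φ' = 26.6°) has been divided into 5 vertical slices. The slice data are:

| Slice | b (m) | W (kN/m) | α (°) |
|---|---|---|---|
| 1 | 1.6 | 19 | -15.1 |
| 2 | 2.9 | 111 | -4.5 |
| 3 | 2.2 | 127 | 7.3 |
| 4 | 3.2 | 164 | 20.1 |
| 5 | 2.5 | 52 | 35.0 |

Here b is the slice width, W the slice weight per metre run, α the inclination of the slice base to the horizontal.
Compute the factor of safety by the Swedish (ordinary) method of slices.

Ordinary method of slices: FS = Σ[c'·Δl_i + (W_i cosα_i)·tanφ'] / Σ W_i sinα_i, with Δl_i = b_i / cosα_i.
Slice 1: Δl = 1.6/cos(-15.1°) = 1.657 m; N'_1 = 19·cos(-15.1°) = 18.3; c'Δl = 0.99; W sinα = -4.9
Slice 2: Δl = 2.9/cos(-4.5°) = 2.909 m; N'_2 = 111·cos(-4.5°) = 110.7; c'Δl = 1.75; W sinα = -8.7
Slice 3: Δl = 2.2/cos7.3° = 2.218 m; N'_3 = 127·cos7.3° = 126.0; c'Δl = 1.33; W sinα = 16.1
Slice 4: Δl = 3.2/cos20.1° = 3.408 m; N'_4 = 164·cos20.1° = 154.0; c'Δl = 2.04; W sinα = 56.4
Slice 5: Δl = 2.5/cos35.0° = 3.052 m; N'_5 = 52·cos35.0° = 42.6; c'Δl = 1.83; W sinα = 29.8
Σc'Δl = 7.9 kN/m; ΣN' = 451.6 kN/m; ΣW sinα = 88.7 kN/m
Resisting = 7.9 + 451.6·tan26.6° = 7.9 + 226.1 = 234.1 kN/m
FS = 234.1 / 88.7 = 2.640

FS = 2.64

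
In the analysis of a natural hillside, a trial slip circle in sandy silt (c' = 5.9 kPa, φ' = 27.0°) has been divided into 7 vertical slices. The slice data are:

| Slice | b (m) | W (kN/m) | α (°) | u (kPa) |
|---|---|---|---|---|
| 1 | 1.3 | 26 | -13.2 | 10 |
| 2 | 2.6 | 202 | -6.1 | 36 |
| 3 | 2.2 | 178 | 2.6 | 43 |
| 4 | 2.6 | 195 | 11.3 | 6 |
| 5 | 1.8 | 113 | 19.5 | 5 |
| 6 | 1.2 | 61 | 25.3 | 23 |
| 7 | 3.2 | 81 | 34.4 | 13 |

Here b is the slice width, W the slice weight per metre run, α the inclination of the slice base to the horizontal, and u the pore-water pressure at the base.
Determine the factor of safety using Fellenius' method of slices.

Ordinary method of slices: FS = Σ[c'·Δl_i + (W_i cosα_i − u_i·Δl_i)·tanφ'] / Σ W_i sinα_i, with Δl_i = b_i / cosα_i.
Slice 1: Δl = 1.3/cos(-13.2°) = 1.335 m; N'_1 = 26·cos(-13.2°) − 10·1.335 = 12.0; c'Δl = 7.88; W sinα = -5.9
Slice 2: Δl = 2.6/cos(-6.1°) = 2.615 m; N'_2 = 202·cos(-6.1°) − 36·2.615 = 106.7; c'Δl = 15.43; W sinα = -21.5
Slice 3: Δl = 2.2/cos2.6° = 2.202 m; N'_3 = 178·cos2.6° − 43·2.202 = 83.1; c'Δl = 12.99; W sinα = 8.1
Slice 4: Δl = 2.6/cos11.3° = 2.651 m; N'_4 = 195·cos11.3° − 6·2.651 = 175.3; c'Δl = 15.64; W sinα = 38.2
Slice 5: Δl = 1.8/cos19.5° = 1.910 m; N'_5 = 113·cos19.5° − 5·1.910 = 97.0; c'Δl = 11.27; W sinα = 37.7
Slice 6: Δl = 1.2/cos25.3° = 1.327 m; N'_6 = 61·cos25.3° − 23·1.327 = 24.6; c'Δl = 7.83; W sinα = 26.1
Slice 7: Δl = 3.2/cos34.4° = 3.878 m; N'_7 = 81·cos34.4° − 13·3.878 = 16.4; c'Δl = 22.88; W sinα = 45.8
Σc'Δl = 93.9 kN/m; ΣN' = 515.1 kN/m; ΣW sinα = 128.4 kN/m
Resisting = 93.9 + 515.1·tan27.0° = 93.9 + 262.5 = 356.4 kN/m
FS = 356.4 / 128.4 = 2.775

FS = 2.77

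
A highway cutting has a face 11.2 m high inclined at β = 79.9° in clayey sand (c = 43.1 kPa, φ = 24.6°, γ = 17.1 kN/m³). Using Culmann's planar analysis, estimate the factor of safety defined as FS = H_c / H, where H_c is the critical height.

H_c = (4c/γ) · sinβ cosφ / [1 − cos(β − φ)]
    = (4·43.1/17.1) · sin79.9°·cos24.6° / [1 − cos55.3°]
    = 10.082 · 0.8951 / 0.4307 = 20.95 m
FS = H_c / H = 20.95 / 11.2 = 1.871

FS = 1.87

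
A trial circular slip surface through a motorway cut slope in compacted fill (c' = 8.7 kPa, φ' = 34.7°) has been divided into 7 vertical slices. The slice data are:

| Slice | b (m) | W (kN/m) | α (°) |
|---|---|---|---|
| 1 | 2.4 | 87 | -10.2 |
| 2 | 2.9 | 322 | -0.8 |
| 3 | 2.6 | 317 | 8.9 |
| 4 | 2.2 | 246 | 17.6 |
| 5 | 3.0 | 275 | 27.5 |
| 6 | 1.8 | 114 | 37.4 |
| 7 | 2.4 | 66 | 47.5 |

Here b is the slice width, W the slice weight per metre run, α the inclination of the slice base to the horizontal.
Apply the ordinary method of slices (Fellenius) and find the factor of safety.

FS = 3.14

Ordinary method of slices: FS = Σ[c'·Δl_i + (W_i cosα_i)·tanφ'] / Σ W_i sinα_i, with Δl_i = b_i / cosα_i.
Slice 1: Δl = 2.4/cos(-10.2°) = 2.439 m; N'_1 = 87·cos(-10.2°) = 85.6; c'Δl = 21.22; W sinα = -15.4
Slice 2: Δl = 2.9/cos(-0.8°) = 2.900 m; N'_2 = 322·cos(-0.8°) = 322.0; c'Δl = 25.23; W sinα = -4.5
Slice 3: Δl = 2.6/cos8.9° = 2.632 m; N'_3 = 317·cos8.9° = 313.2; c'Δl = 22.90; W sinα = 49.0
Slice 4: Δl = 2.2/cos17.6° = 2.308 m; N'_4 = 246·cos17.6° = 234.5; c'Δl = 20.08; W sinα = 74.4
Slice 5: Δl = 3.0/cos27.5° = 3.382 m; N'_5 = 275·cos27.5° = 243.9; c'Δl = 29.42; W sinα = 127.0
Slice 6: Δl = 1.8/cos37.4° = 2.266 m; N'_6 = 114·cos37.4° = 90.6; c'Δl = 19.71; W sinα = 69.2
Slice 7: Δl = 2.4/cos47.5° = 3.552 m; N'_7 = 66·cos47.5° = 44.6; c'Δl = 30.91; W sinα = 48.7
Σc'Δl = 169.5 kN/m; ΣN' = 1334.3 kN/m; ΣW sinα = 348.4 kN/m
Resisting = 169.5 + 1334.3·tan34.7° = 169.5 + 923.9 = 1093.4 kN/m
FS = 1093.4 / 348.4 = 3.138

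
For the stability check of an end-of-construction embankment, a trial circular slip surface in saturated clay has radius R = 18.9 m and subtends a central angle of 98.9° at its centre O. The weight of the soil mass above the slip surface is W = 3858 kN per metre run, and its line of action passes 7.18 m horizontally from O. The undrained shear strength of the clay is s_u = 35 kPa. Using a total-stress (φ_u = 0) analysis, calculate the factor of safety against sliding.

FS = 0.78

Taking moments about the centre O, the resisting moment is provided by the undrained shear strength acting along the arc:
Arc length L_a = R·θ = 18.9·(98.9°·π/180) = 18.9·1.7261 = 32.62 m
M_R = s_u·L_a·R = 35·32.62·18.9 = 21580.7 kN·m/m
M_D = W·d = 3858·7.18 = 27700.4 kN·m/m
FS = M_R / M_D = 21580.7 / 27700.4 = 0.779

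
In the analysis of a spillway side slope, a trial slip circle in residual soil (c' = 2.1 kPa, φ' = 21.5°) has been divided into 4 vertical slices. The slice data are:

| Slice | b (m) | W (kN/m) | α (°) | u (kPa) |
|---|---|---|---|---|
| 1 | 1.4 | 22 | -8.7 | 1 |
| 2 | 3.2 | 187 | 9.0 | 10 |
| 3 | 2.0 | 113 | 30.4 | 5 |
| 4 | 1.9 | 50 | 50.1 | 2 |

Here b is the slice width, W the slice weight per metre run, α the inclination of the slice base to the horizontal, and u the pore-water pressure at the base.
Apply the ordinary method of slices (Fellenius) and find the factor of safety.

FS = 1.09

Ordinary method of slices: FS = Σ[c'·Δl_i + (W_i cosα_i − u_i·Δl_i)·tanφ'] / Σ W_i sinα_i, with Δl_i = b_i / cosα_i.
Slice 1: Δl = 1.4/cos(-8.7°) = 1.416 m; N'_1 = 22·cos(-8.7°) − 1·1.416 = 20.3; c'Δl = 2.97; W sinα = -3.3
Slice 2: Δl = 3.2/cos9.0° = 3.240 m; N'_2 = 187·cos9.0° − 10·3.240 = 152.3; c'Δl = 6.80; W sinα = 29.3
Slice 3: Δl = 2.0/cos30.4° = 2.319 m; N'_3 = 113·cos30.4° − 5·2.319 = 85.9; c'Δl = 4.87; W sinα = 57.2
Slice 4: Δl = 1.9/cos50.1° = 2.962 m; N'_4 = 50·cos50.1° − 2·2.962 = 26.1; c'Δl = 6.22; W sinα = 38.4
Σc'Δl = 20.9 kN/m; ΣN' = 284.6 kN/m; ΣW sinα = 121.5 kN/m
Resisting = 20.9 + 284.6·tan21.5° = 20.9 + 112.1 = 133.0 kN/m
FS = 133.0 / 121.5 = 1.095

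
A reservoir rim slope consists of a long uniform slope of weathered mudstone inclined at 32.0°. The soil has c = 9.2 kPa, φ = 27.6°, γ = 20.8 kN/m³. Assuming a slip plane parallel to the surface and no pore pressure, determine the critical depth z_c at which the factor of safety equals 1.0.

z_c = 6.02 m

Setting FS = 1.00 in FS = [c + γz cos²β tanφ] / [γz sinβ cosβ] and solving for z:
z = c / [γ cosβ (FS·sinβ − cosβ·tanφ)]
  = 9.2 / [20.8·cos32.0°·(1.00·sin32.0° − cos32.0°·tan27.6°)]
  = 9.2 / [20.8·0.8480·(1.00·0.5299 − 0.8480·0.5228)]
  = 9.2 / 1.5271 = 6.025 m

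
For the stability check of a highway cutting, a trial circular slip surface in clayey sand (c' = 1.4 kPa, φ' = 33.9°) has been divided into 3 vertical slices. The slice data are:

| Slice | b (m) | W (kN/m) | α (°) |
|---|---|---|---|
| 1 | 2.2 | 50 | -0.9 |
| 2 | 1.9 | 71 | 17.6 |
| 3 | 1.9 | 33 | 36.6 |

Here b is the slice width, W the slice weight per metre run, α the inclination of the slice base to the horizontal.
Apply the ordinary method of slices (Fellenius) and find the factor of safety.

Ordinary method of slices: FS = Σ[c'·Δl_i + (W_i cosα_i)·tanφ'] / Σ W_i sinα_i, with Δl_i = b_i / cosα_i.
Slice 1: Δl = 2.2/cos(-0.9°) = 2.200 m; N'_1 = 50·cos(-0.9°) = 50.0; c'Δl = 3.08; W sinα = -0.8
Slice 2: Δl = 1.9/cos17.6° = 1.993 m; N'_2 = 71·cos17.6° = 67.7; c'Δl = 2.79; W sinα = 21.5
Slice 3: Δl = 1.9/cos36.6° = 2.367 m; N'_3 = 33·cos36.6° = 26.5; c'Δl = 3.31; W sinα = 19.7
Σc'Δl = 9.2 kN/m; ΣN' = 144.2 kN/m; ΣW sinα = 40.4 kN/m
Resisting = 9.2 + 144.2·tan33.9° = 9.2 + 96.9 = 106.1 kN/m
FS = 106.1 / 40.4 = 2.628

FS = 2.63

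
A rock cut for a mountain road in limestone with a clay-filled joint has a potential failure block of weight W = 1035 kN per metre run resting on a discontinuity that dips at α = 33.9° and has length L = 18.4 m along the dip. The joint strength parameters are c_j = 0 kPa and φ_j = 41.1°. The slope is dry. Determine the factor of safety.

FS = 1.30

Resolving the block weight along and normal to the plane and applying the Mohr–Coulomb strength on the joint:
N' = W cosα = 1035·cos33.9° = 859.1 kN/m
Driving force T = W sinα = 1035·sin33.9° = 577.3 kN/m
Resisting force R = c_j·L + N'·tanφ_j = 0·18.4 + 859.1·tan41.1° = 0.0 + 749.4 = 749.4 kN/m
FS = R / T = 749.4 / 577.3 = 1.298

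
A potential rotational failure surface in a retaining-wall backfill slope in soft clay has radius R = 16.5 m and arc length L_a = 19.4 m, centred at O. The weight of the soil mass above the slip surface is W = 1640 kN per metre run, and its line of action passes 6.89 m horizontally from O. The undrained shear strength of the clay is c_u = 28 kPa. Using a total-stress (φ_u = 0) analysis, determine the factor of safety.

Taking moments about the centre O, the resisting moment is provided by the undrained shear strength acting along the arc:
M_R = c_u·L_a·R = 28·19.40·16.5 = 8962.8 kN·m/m
M_D = W·d = 1640·6.89 = 11299.6 kN·m/m
FS = M_R / M_D = 8962.8 / 11299.6 = 0.793

FS = 0.79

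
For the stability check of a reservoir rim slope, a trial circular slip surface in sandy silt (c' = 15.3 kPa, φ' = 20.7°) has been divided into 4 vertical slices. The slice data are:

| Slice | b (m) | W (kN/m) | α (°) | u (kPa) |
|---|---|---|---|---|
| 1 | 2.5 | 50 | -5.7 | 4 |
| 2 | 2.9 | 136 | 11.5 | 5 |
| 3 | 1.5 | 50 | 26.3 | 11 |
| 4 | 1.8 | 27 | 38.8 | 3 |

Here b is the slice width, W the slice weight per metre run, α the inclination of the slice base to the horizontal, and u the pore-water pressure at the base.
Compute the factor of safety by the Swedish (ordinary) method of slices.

FS = 3.59

Ordinary method of slices: FS = Σ[c'·Δl_i + (W_i cosα_i − u_i·Δl_i)·tanφ'] / Σ W_i sinα_i, with Δl_i = b_i / cosα_i.
Slice 1: Δl = 2.5/cos(-5.7°) = 2.512 m; N'_1 = 50·cos(-5.7°) − 4·2.512 = 39.7; c'Δl = 38.44; W sinα = -5.0
Slice 2: Δl = 2.9/cos11.5° = 2.959 m; N'_2 = 136·cos11.5° − 5·2.959 = 118.5; c'Δl = 45.28; W sinα = 27.1
Slice 3: Δl = 1.5/cos26.3° = 1.673 m; N'_3 = 50·cos26.3° − 11·1.673 = 26.4; c'Δl = 25.60; W sinα = 22.2
Slice 4: Δl = 1.8/cos38.8° = 2.310 m; N'_4 = 27·cos38.8° − 3·2.310 = 14.1; c'Δl = 35.34; W sinα = 16.9
Σc'Δl = 144.7 kN/m; ΣN' = 198.7 kN/m; ΣW sinα = 61.2 kN/m
Resisting = 144.7 + 198.7·tan20.7° = 144.7 + 75.1 = 219.7 kN/m
FS = 219.7 / 61.2 = 3.589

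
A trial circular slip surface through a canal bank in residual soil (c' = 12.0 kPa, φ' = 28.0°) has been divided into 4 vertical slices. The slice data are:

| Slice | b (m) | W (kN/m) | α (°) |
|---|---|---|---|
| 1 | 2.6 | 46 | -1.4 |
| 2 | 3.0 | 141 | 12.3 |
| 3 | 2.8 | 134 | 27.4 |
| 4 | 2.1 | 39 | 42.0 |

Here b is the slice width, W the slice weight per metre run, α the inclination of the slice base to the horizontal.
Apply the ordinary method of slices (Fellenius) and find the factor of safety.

FS = 2.71

Ordinary method of slices: FS = Σ[c'·Δl_i + (W_i cosα_i)·tanφ'] / Σ W_i sinα_i, with Δl_i = b_i / cosα_i.
Slice 1: Δl = 2.6/cos(-1.4°) = 2.601 m; N'_1 = 46·cos(-1.4°) = 46.0; c'Δl = 31.21; W sinα = -1.1
Slice 2: Δl = 3.0/cos12.3° = 3.070 m; N'_2 = 141·cos12.3° = 137.8; c'Δl = 36.85; W sinα = 30.0
Slice 3: Δl = 2.8/cos27.4° = 3.154 m; N'_3 = 134·cos27.4° = 119.0; c'Δl = 37.85; W sinα = 61.7
Slice 4: Δl = 2.1/cos42.0° = 2.826 m; N'_4 = 39·cos42.0° = 29.0; c'Δl = 33.91; W sinα = 26.1
Σc'Δl = 139.8 kN/m; ΣN' = 331.7 kN/m; ΣW sinα = 116.7 kN/m
Resisting = 139.8 + 331.7·tan28.0° = 139.8 + 176.4 = 316.2 kN/m
FS = 316.2 / 116.7 = 2.710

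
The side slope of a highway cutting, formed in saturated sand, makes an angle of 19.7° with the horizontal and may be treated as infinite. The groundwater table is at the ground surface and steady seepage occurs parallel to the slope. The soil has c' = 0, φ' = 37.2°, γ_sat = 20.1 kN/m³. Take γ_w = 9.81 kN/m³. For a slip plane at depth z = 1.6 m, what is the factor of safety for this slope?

With seepage parallel to the slope and the water table at the surface, the effective normal stress on the slip plane uses the buoyant unit weight γ' = γ_sat − γ_w while the driving shear stress uses γ_sat:
FS = [c' + γ' z cos²β tanφ'] / [γ_sat z sinβ cosβ]
(For c' = 0 this reduces to FS = (γ'/γ_sat)·tanφ'/tanβ.)
γ' = 20.1 − 9.81 = 10.29 kN/m³
Numerator = 0.0 + 10.29·1.6·cos²19.7°·tan37.2° = 0.0 + 10.29·1.6·0.8864·0.7590 = 11.077 kPa
Denominator = 20.1·1.6·sin19.7°·cos19.7° = 20.1·1.6·0.3371·0.9415 = 10.206 kPa
FS = 11.077 / 10.206 = 1.085

FS = 1.09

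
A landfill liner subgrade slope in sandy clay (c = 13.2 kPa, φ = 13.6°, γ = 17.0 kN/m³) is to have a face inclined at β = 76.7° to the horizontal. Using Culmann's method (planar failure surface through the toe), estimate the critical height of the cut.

H_c = 5.37 m

Culmann's analysis gives the critical failure plane at α_cr = (β + φ)/2 = (76.7 + 13.6)/2 = 45.1°, and the critical height
H_c = (4c/γ) · sinβ cosφ / [1 − cos(β − φ)]
    = (4·13.2/17.0) · sin76.7°·cos13.6° / [1 − cos(63.1°)]
    = 3.106 · 0.9732·0.9720 / [1 − 0.4524]
    = 3.106 · 0.9459 / 0.5476
    = 5.37 m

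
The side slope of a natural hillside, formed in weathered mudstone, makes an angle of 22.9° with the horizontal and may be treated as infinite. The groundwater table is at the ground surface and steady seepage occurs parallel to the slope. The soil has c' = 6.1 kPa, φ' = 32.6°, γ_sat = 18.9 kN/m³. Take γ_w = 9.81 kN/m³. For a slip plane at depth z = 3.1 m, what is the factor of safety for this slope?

FS = 1.02

With seepage parallel to the slope and the water table at the surface, the effective normal stress on the slip plane uses the buoyant unit weight γ' = γ_sat − γ_w while the driving shear stress uses γ_sat:
FS = [c' + γ' z cos²β tanφ'] / [γ_sat z sinβ cosβ]
γ' = 18.9 − 9.81 = 9.09 kN/m³
Numerator = 6.1 + 9.09·3.1·cos²22.9°·tan32.6° = 6.1 + 9.09·3.1·0.8486·0.6395 = 21.392 kPa
Denominator = 18.9·3.1·sin22.9°·cos22.9° = 18.9·3.1·0.3891·0.9212 = 21.002 kPa
FS = 21.392 / 21.002 = 1.019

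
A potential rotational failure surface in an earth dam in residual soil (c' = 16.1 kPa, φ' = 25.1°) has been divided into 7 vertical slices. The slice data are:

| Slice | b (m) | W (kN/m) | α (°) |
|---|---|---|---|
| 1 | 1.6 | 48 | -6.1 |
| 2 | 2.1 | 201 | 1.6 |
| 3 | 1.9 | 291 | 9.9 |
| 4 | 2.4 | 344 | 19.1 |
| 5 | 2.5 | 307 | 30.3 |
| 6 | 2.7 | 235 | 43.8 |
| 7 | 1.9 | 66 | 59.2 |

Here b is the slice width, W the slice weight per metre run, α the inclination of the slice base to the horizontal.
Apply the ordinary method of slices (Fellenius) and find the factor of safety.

FS = 1.71

Ordinary method of slices: FS = Σ[c'·Δl_i + (W_i cosα_i)·tanφ'] / Σ W_i sinα_i, with Δl_i = b_i / cosα_i.
Slice 1: Δl = 1.6/cos(-6.1°) = 1.609 m; N'_1 = 48·cos(-6.1°) = 47.7; c'Δl = 25.91; W sinα = -5.1
Slice 2: Δl = 2.1/cos1.6° = 2.101 m; N'_2 = 201·cos1.6° = 200.9; c'Δl = 33.82; W sinα = 5.6
Slice 3: Δl = 1.9/cos9.9° = 1.929 m; N'_3 = 291·cos9.9° = 286.7; c'Δl = 31.05; W sinα = 50.0
Slice 4: Δl = 2.4/cos19.1° = 2.540 m; N'_4 = 344·cos19.1° = 325.1; c'Δl = 40.89; W sinα = 112.6
Slice 5: Δl = 2.5/cos30.3° = 2.896 m; N'_5 = 307·cos30.3° = 265.1; c'Δl = 46.62; W sinα = 154.9
Slice 6: Δl = 2.7/cos43.8° = 3.741 m; N'_6 = 235·cos43.8° = 169.6; c'Δl = 60.23; W sinα = 162.7
Slice 7: Δl = 1.9/cos59.2° = 3.711 m; N'_7 = 66·cos59.2° = 33.8; c'Δl = 59.74; W sinα = 56.7
Σc'Δl = 298.3 kN/m; ΣN' = 1328.9 kN/m; ΣW sinα = 537.3 kN/m
Resisting = 298.3 + 1328.9·tan25.1° = 298.3 + 622.5 = 920.7 kN/m
FS = 920.7 / 537.3 = 1.714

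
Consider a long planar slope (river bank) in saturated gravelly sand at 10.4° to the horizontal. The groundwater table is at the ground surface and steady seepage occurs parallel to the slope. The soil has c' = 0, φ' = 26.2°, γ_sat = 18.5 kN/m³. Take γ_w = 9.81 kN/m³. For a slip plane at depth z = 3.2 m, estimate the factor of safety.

With seepage parallel to the slope and the water table at the surface, the effective normal stress on the slip plane uses the buoyant unit weight γ' = γ_sat − γ_w while the driving shear stress uses γ_sat:
FS = [c' + γ' z cos²β tanφ'] / [γ_sat z sinβ cosβ]
(For c' = 0 this reduces to FS = (γ'/γ_sat)·tanφ'/tanβ.)
γ' = 18.5 − 9.81 = 8.69 kN/m³
Numerator = 0.0 + 8.69·3.2·cos²10.4°·tan26.2° = 0.0 + 8.69·3.2·0.9674·0.4921 = 13.237 kPa
Denominator = 18.5·3.2·sin10.4°·cos10.4° = 18.5·3.2·0.1805·0.9836 = 10.511 kPa
FS = 13.237 / 10.511 = 1.259

FS = 1.26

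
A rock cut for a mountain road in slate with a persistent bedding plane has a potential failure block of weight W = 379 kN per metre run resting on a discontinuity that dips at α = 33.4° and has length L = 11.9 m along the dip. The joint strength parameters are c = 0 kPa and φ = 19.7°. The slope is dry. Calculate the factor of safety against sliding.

Resolving the block weight along and normal to the plane and applying the Mohr–Coulomb strength on the joint:
N' = W cosα = 379·cos33.4° = 316.4 kN/m
Driving force T = W sinα = 379·sin33.4° = 208.6 kN/m
Resisting force R = c·L + N'·tanφ = 0·11.9 + 316.4·tan19.7° = 0.0 + 113.3 = 113.3 kN/m
FS = R / T = 113.3 / 208.6 = 0.543

FS = 0.54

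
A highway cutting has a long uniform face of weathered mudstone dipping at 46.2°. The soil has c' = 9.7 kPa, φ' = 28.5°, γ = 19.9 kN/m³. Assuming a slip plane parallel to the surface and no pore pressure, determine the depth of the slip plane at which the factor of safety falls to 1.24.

z = 1.36 m

Setting FS = 1.24 in FS = [c' + γz cos²β tanφ'] / [γz sinβ cosβ] and solving for z:
z = c' / [γ cosβ (FS·sinβ − cosβ·tanφ')]
  = 9.7 / [19.9·cos46.2°·(1.24·sin46.2° − cos46.2°·tan28.5°)]
  = 9.7 / [19.9·0.6921·(1.24·0.7218 − 0.6921·0.5430)]
  = 9.7 / 7.1510 = 1.356 m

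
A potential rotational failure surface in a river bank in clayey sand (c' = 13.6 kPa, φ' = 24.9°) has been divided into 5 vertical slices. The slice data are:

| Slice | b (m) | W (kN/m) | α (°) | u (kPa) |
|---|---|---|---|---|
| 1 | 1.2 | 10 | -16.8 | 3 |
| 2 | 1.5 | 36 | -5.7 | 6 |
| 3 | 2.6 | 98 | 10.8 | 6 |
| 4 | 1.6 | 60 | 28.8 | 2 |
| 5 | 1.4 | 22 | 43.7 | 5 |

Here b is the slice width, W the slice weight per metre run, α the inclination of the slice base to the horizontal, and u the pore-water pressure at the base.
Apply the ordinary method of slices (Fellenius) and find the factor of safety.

Ordinary method of slices: FS = Σ[c'·Δl_i + (W_i cosα_i − u_i·Δl_i)·tanφ'] / Σ W_i sinα_i, with Δl_i = b_i / cosα_i.
Slice 1: Δl = 1.2/cos(-16.8°) = 1.254 m; N'_1 = 10·cos(-16.8°) − 3·1.254 = 5.8; c'Δl = 17.05; W sinα = -2.9
Slice 2: Δl = 1.5/cos(-5.7°) = 1.507 m; N'_2 = 36·cos(-5.7°) − 6·1.507 = 26.8; c'Δl = 20.50; W sinα = -3.6
Slice 3: Δl = 2.6/cos10.8° = 2.647 m; N'_3 = 98·cos10.8° − 6·2.647 = 80.4; c'Δl = 36.00; W sinα = 18.4
Slice 4: Δl = 1.6/cos28.8° = 1.826 m; N'_4 = 60·cos28.8° − 2·1.826 = 48.9; c'Δl = 24.83; W sinα = 28.9
Slice 5: Δl = 1.4/cos43.7° = 1.936 m; N'_5 = 22·cos43.7° − 5·1.936 = 6.2; c'Δl = 26.34; W sinα = 15.2
Σc'Δl = 124.7 kN/m; ΣN' = 168.1 kN/m; ΣW sinα = 56.0 kN/m
Resisting = 124.7 + 168.1·tan24.9° = 124.7 + 78.0 = 202.8 kN/m
FS = 202.8 / 56.0 = 3.620

FS = 3.62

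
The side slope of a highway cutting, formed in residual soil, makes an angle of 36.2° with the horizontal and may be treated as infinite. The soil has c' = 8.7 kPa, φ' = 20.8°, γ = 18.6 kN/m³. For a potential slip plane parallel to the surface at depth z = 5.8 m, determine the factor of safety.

For an infinite slope with a slip plane parallel to the surface (no pore pressure): FS = [c' + γz cos²β tanφ'] / [γz sinβ cosβ].
γz = 18.6·5.8 = 107.88 kN/m²
Numerator = 8.7 + 107.88·cos²36.2°·tan20.8° = 8.7 + 107.88·0.6512·0.3799 = 35.385 kPa
Denominator = 107.88·sin36.2°·cos36.2° = 107.88·0.5906·0.8070 = 51.415 kPa
FS = 35.385 / 51.415 = 0.688

FS = 0.69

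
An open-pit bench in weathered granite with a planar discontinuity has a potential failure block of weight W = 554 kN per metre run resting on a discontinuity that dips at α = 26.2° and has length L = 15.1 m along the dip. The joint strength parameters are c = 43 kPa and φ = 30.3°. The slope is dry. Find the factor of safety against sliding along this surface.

Resolving the block weight along and normal to the plane and applying the Mohr–Coulomb strength on the joint:
N' = W cosα = 554·cos26.2° = 497.1 kN/m
Driving force T = W sinα = 554·sin26.2° = 244.6 kN/m
Resisting force R = c·L + N'·tanφ = 43·15.1 + 497.1·tan30.3° = 649.3 + 290.5 = 939.8 kN/m
FS = R / T = 939.8 / 244.6 = 3.842

FS = 3.84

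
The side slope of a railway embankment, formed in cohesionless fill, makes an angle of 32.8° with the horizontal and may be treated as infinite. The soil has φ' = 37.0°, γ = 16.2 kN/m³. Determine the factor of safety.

FS = 1.17

For a dry cohesionless infinite slope the factor of safety is FS = tanφ' / tanβ.
FS = tan37.0° / tan32.8° = 0.7536 / 0.6445 = 1.169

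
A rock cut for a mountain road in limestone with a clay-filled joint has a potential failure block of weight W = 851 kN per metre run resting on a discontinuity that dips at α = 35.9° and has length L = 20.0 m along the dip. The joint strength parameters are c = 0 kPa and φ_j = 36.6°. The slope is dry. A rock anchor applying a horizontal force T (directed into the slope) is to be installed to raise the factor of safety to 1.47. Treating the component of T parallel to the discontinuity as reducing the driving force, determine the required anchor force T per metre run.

Resolving forces along and normal to the sliding plane, with the horizontal anchor force T adding T·sinα to the effective normal force and T·cosα acting up the plane against the driving force:
FS = [cL + (W cosα + T sinα) tanφ_j] / [W sinα − T cosα]
Without the anchor: N' = 689.3 kN/m, driving T_d = 499.0 kN/m, resisting R = 0·20.0 + 689.3·tan36.6° = 512.0 kN/m, FS = 1.03.
Setting FS = 1.47 and solving for T:
1.47·(499.0 − T cos35.9°) = 512.0 + T sin35.9°·tan36.6°
T·(sin35.9°·tan36.6° + 1.47·cos35.9°) = 1.47·499.0 − 512.0
T·(0.5864·0.7427 + 1.47·0.8100) = 733.5 − 512.0 = 221.6
T·1.6262 = 221.6
T = 136.3 kN/m

T = 136 kN/m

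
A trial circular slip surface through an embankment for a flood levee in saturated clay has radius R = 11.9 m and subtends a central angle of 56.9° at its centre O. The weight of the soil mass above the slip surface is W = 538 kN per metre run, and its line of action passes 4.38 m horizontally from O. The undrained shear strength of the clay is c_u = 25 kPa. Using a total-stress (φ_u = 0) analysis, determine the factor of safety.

Taking moments about the centre O, the resisting moment is provided by the undrained shear strength acting along the arc:
Arc length L_a = R·θ = 11.9·(56.9°·π/180) = 11.9·0.9931 = 11.82 m
M_R = c_u·L_a·R = 25·11.82·11.9 = 3515.8 kN·m/m
M_D = W·d = 538·4.38 = 2356.4 kN·m/m
FS = M_R / M_D = 3515.8 / 2356.4 = 1.492

FS = 1.49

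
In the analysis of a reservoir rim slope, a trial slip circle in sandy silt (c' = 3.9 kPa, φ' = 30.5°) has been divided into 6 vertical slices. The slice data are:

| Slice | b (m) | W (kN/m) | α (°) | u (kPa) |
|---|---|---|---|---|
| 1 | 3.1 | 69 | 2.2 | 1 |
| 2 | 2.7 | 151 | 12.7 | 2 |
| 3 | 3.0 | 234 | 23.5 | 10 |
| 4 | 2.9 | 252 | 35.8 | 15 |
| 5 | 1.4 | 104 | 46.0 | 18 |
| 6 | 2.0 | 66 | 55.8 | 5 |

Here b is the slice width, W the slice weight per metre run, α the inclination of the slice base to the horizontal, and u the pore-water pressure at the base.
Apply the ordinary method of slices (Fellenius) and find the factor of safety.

Ordinary method of slices: FS = Σ[c'·Δl_i + (W_i cosα_i − u_i·Δl_i)·tanφ'] / Σ W_i sinα_i, with Δl_i = b_i / cosα_i.
Slice 1: Δl = 3.1/cos2.2° = 3.102 m; N'_1 = 69·cos2.2° − 1·3.102 = 65.8; c'Δl = 12.10; W sinα = 2.6
Slice 2: Δl = 2.7/cos12.7° = 2.768 m; N'_2 = 151·cos12.7° − 2·2.768 = 141.8; c'Δl = 10.79; W sinα = 33.2
Slice 3: Δl = 3.0/cos23.5° = 3.271 m; N'_3 = 234·cos23.5° − 10·3.271 = 181.9; c'Δl = 12.76; W sinα = 93.3
Slice 4: Δl = 2.9/cos35.8° = 3.576 m; N'_4 = 252·cos35.8° − 15·3.576 = 150.8; c'Δl = 13.94; W sinα = 147.4
Slice 5: Δl = 1.4/cos46.0° = 2.015 m; N'_5 = 104·cos46.0° − 18·2.015 = 36.0; c'Δl = 7.86; W sinα = 74.8
Slice 6: Δl = 2.0/cos55.8° = 3.558 m; N'_6 = 66·cos55.8° − 5·3.558 = 19.3; c'Δl = 13.88; W sinα = 54.6
Σc'Δl = 71.3 kN/m; ΣN' = 595.5 kN/m; ΣW sinα = 406.0 kN/m
Resisting = 71.3 + 595.5·tan30.5° = 71.3 + 350.8 = 422.1 kN/m
FS = 422.1 / 406.0 = 1.040

FS = 1.04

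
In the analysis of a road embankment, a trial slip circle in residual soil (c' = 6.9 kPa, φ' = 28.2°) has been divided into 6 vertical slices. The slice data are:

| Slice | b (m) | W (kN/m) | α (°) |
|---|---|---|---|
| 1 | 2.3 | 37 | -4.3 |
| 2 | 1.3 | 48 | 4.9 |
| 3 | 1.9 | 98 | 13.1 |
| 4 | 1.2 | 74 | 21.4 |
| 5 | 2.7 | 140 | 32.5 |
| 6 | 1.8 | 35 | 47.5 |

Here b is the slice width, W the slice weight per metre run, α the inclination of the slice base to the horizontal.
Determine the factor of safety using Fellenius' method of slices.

FS = 1.96

Ordinary method of slices: FS = Σ[c'·Δl_i + (W_i cosα_i)·tanφ'] / Σ W_i sinα_i, with Δl_i = b_i / cosα_i.
Slice 1: Δl = 2.3/cos(-4.3°) = 2.306 m; N'_1 = 37·cos(-4.3°) = 36.9; c'Δl = 15.91; W sinα = -2.8
Slice 2: Δl = 1.3/cos4.9° = 1.305 m; N'_2 = 48·cos4.9° = 47.8; c'Δl = 9.00; W sinα = 4.1
Slice 3: Δl = 1.9/cos13.1° = 1.951 m; N'_3 = 98·cos13.1° = 95.4; c'Δl = 13.46; W sinα = 22.2
Slice 4: Δl = 1.2/cos21.4° = 1.289 m; N'_4 = 74·cos21.4° = 68.9; c'Δl = 8.89; W sinα = 27.0
Slice 5: Δl = 2.7/cos32.5° = 3.201 m; N'_5 = 140·cos32.5° = 118.1; c'Δl = 22.09; W sinα = 75.2
Slice 6: Δl = 1.8/cos47.5° = 2.664 m; N'_6 = 35·cos47.5° = 23.6; c'Δl = 18.38; W sinα = 25.8
Σc'Δl = 87.7 kN/m; ΣN' = 390.8 kN/m; ΣW sinα = 151.6 kN/m
Resisting = 87.7 + 390.8·tan28.2° = 87.7 + 209.5 = 297.3 kN/m
FS = 297.3 / 151.6 = 1.961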